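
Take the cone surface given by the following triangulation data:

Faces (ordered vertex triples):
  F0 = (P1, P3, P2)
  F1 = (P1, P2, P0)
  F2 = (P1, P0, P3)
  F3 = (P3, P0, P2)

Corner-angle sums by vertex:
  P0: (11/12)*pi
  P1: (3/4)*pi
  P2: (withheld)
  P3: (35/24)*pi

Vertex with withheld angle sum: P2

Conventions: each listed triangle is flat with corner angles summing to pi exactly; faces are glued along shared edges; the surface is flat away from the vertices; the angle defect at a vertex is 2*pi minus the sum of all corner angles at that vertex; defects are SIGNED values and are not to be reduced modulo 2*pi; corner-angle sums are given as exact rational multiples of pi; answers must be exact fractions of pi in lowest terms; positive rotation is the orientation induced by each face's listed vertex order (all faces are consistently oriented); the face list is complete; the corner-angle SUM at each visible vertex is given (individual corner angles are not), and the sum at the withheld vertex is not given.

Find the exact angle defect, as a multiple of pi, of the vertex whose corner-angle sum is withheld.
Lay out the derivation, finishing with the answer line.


V = 4, E = 6, F = 4; chi = V - E + F = 2
Gauss-Bonnet: total defect = 2*pi*chi = 4*pi; visible defects sum to (23/8)*pi

Answer: defect(P2) = (9/8)*pi


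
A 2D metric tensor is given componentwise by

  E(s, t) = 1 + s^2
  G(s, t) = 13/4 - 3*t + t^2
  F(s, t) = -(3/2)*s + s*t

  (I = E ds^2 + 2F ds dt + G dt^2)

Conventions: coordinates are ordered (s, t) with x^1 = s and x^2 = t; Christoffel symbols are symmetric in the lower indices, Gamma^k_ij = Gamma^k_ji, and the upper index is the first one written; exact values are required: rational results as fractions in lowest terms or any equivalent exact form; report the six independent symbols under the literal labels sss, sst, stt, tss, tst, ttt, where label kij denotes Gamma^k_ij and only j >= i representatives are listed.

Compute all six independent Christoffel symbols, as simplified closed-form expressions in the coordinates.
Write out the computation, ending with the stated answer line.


E = 1 + s^2; F = -(3/2)*s + s*t; G = 13/4 - 3*t + t^2
Gamma^k_ij = (1/2) g^{kl} (d_i g_jl + d_j g_il - d_l g_ij), with g^inv = (1/(EG-F^2)) [[G, -F], [-F, E]]
first partials: E_s = 2*s, E_t = 0, F_s = -3/2 + t, F_t = s, G_s = 0, G_t = -3 + 2*t
D = EG - F^2 = 13/4 - 3*t + t^2 + s^2
expanded: Gamma^s_ss = (G E_s - 2F F_s + F E_t)/(2D), Gamma^s_st = (G E_t - F G_s)/(2D), Gamma^s_tt = (2G F_t - G G_s - F G_t)/(2D), Gamma^t_ss = (2E F_s - E E_t - F E_s)/(2D), Gamma^t_st = (E G_s - F E_t)/(2D), Gamma^t_tt = (E G_t - 2F F_t + F G_s)/(2D); substitute and cancel common factors

Answer: Gamma_sss = 4*s/(4*s^2 + 4*t^2 - 12*t + 13), Gamma_sst = 0, Gamma_stt = 4*s/(4*s^2 + 4*t^2 - 12*t + 13), Gamma_tss = (4*t - 6)/(4*s^2 + 4*t^2 - 12*t + 13), Gamma_tst = 0, Gamma_ttt = (4*t - 6)/(4*s^2 + 4*t^2 - 12*t + 13)


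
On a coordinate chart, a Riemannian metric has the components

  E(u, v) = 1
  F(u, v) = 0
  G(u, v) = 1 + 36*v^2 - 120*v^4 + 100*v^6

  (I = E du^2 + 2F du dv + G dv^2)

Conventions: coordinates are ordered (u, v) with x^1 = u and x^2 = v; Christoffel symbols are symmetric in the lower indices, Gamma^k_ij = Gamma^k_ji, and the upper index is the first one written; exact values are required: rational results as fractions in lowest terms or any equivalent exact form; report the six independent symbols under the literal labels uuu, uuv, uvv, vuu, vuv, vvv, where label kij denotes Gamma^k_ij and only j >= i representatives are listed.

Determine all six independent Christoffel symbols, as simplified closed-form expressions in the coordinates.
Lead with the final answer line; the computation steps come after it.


Answer: Gamma_uuu = 0, Gamma_uuv = 0, Gamma_uvv = 0, Gamma_vuu = 0, Gamma_vuv = 0, Gamma_vvv = (300*v^5 - 240*v^3 + 36*v)/(100*v^6 - 120*v^4 + 36*v^2 + 1)

E = 1; F = 0; G = 1 + 36*v^2 - 120*v^4 + 100*v^6
Gamma^k_ij = (1/2) g^{kl} (d_i g_jl + d_j g_il - d_l g_ij), with g^inv = (1/(EG-F^2)) [[G, -F], [-F, E]]
first partials: E_u = 0, E_v = 0, F_u = 0, F_v = 0, G_u = 0, G_v = 72*v - 480*v^3 + 600*v^5
D = EG - F^2 = 1 + 36*v^2 - 120*v^4 + 100*v^6
expanded: Gamma^u_uu = (G E_u - 2F F_u + F E_v)/(2D), Gamma^u_uv = (G E_v - F G_u)/(2D), Gamma^u_vv = (2G F_v - G G_u - F G_v)/(2D), Gamma^v_uu = (2E F_u - E E_v - F E_u)/(2D), Gamma^v_uv = (E G_u - F E_v)/(2D), Gamma^v_vv = (E G_v - 2F F_v + F G_u)/(2D); substitute and cancel common factors


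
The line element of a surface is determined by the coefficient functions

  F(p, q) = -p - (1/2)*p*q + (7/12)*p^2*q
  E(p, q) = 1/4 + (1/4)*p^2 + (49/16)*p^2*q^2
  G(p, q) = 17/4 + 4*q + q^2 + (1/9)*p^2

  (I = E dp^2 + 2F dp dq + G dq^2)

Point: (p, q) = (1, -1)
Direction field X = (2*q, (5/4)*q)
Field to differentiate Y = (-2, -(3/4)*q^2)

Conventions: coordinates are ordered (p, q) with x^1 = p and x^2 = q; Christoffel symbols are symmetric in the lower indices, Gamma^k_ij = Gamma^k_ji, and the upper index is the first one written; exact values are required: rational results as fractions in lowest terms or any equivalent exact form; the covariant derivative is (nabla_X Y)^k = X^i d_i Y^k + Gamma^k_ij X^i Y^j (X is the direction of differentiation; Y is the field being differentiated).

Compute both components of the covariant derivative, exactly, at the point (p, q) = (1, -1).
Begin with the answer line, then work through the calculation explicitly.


Answer: (nabla_X Y)^p = 61319/25404, (nabla_X Y)^q = 87449/16936

E = 57/16, F = -13/12, G = 49/36 at the point
E_p = 53/8, E_q = -49/8, F_p = -5/3, F_q = 1/12, G_p = 2/9, G_q = 2
EG - F^2 = 2117/576;  g^inv = (576/2117) * [[49/36, 13/12], [13/12, 57/16]]
first-kind symbols [ij,l] = (1/2)(d_i g_jl + d_j g_il - d_l g_ij): [pp,p] = E_p/2 = 53/16, [pp,q] = F_p - E_q/2 = 67/48, [pq,p] = E_q/2 = -49/16, [pq,q] = G_p/2 = 1/9, [qq,p] = F_q - G_p/2 = -1/36, [qq,q] = G_q/2 = 1
Gamma^p_ij = (G*[ij,p] - F*[ij,q])/(EG - F^2), Gamma^q_ij = (E*[ij,q] - F*[ij,p])/(EG - F^2)
Gamma_ppp = 3468/2117, Gamma_ppq = -6995/6351, Gamma_pqq = 5420/19053, Gamma_qpp = 19725/8468, Gamma_qpq = -1683/2117, Gamma_qqq = 6104/6351
X = (-2, -5/4), Y = (-2, -3/4) at the point


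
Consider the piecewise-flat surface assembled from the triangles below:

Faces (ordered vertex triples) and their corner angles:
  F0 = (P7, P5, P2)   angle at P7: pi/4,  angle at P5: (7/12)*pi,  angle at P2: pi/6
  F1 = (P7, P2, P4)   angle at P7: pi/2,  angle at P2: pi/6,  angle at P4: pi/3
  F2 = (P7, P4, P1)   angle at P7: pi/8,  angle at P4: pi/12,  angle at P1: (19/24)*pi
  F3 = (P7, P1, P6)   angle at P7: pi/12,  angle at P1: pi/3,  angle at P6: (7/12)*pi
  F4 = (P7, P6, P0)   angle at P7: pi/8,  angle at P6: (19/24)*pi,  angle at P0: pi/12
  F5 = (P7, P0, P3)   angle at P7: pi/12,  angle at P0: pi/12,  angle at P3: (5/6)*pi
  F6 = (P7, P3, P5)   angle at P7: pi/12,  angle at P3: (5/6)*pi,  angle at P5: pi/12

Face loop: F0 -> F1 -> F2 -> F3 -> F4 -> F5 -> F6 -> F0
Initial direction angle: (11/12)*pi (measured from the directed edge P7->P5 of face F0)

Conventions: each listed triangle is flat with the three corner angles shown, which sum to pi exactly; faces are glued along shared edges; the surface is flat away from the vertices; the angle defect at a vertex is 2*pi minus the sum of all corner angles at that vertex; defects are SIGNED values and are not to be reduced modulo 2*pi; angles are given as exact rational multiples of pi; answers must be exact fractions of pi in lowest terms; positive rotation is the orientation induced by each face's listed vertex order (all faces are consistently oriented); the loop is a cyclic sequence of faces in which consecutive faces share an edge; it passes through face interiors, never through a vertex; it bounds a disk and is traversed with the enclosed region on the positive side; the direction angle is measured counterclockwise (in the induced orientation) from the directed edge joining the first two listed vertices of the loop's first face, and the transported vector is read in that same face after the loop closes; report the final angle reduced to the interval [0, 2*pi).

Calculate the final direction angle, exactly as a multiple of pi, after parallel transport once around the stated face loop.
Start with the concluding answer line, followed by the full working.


Answer: final direction angle = (5/3)*pi

enclosed vertex P7: corner angles sum to (5/4)*pi, defect = 2*pi - (5/4)*pi = (3/4)*pi
the final direction is the initial angle plus the enclosed defects, taken mod 2*pi in the induced orientation
final angle = (11/12)*pi + (3/4)*pi = (5/3)*pi (mod 2*pi)


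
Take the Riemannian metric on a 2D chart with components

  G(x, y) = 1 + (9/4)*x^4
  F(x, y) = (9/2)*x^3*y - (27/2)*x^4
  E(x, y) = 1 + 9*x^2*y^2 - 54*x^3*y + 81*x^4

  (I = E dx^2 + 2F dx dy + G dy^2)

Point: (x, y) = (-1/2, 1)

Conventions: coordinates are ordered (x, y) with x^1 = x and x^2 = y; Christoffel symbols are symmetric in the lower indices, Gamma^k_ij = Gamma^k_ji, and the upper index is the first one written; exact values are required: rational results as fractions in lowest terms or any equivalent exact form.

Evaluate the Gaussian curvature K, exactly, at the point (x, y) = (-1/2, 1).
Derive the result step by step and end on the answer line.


E = 241/16, F = -45/32, G = 73/64, EG - F^2 = 973/64 at the point
E_x = -90, E_y = 45/4, F_x = 81/8, F_y = -9/16, G_x = -9/8, G_y = 0
E_yy = 9/2, F_xy = 27/8, G_xx = 27/4
Using the Brioschi determinant formula for K from the metric derivatives:
M1 = [[-E_yy/2 + F_xy - G_xx/2, E_x/2, F_x - E_y/2], [F_y - G_x/2, E, F], [G_y/2, F, G]] = [[-9/4, -45, 9/2], [0, 241/16, -45/32], [0, -45/32, 73/64]]; det M1 = -8757/256
M2 = [[0, E_y/2, G_x/2], [E_y/2, E, F], [G_x/2, F, G]] = [[0, 45/8, -9/16], [45/8, 241/16, -45/32], [-9/16, -45/32, 73/64]]; det M2 = -8181/256
det M1 - det M2 = -9/4; K = -9/4 / (973/64)^2 = -9216/946729

Answer: K = -9216/946729


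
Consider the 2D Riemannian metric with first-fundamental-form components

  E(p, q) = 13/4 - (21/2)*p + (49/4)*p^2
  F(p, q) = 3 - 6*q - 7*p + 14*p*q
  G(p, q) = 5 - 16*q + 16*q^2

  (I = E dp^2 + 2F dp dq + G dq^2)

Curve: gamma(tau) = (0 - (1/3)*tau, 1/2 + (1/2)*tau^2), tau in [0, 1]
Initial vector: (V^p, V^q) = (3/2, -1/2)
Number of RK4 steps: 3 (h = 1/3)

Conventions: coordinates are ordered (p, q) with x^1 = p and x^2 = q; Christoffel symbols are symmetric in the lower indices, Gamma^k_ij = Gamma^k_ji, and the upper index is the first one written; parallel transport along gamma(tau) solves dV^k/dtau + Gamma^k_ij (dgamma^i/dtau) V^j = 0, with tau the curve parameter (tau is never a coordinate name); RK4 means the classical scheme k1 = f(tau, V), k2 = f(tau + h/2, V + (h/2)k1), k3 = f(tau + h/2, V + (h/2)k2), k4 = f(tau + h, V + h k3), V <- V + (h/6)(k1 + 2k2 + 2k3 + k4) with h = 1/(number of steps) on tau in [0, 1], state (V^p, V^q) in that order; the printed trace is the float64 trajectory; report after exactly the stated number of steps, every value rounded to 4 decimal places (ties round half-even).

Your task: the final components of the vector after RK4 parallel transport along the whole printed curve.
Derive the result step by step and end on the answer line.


gamma'(tau) = (-1/3, tau); f(tau, V)^k = -Gamma^k_ij(gamma(tau)) gamma'^i(tau) V^j; h = 1/3; intermediate values shown to 6 dp
curve data and Christoffel symbols at the stage parameters:
  tau = 0.000000: gamma = (0.000000, 0.500000), gamma' = (-0.333333, 0.000000); Gamma_ppp = -1.615385, Gamma_ppq = 0.000000, Gamma_pqq = -1.846154, Gamma_qpp = 0.000000, Gamma_qpq = 0.000000, Gamma_qqq = 0.000000
  tau = 0.166667: gamma = (-0.055556, 0.513889), gamma' = (-0.333333, 0.166667); Gamma_ppp = -1.530771, Gamma_ppq = 0.000000, Gamma_pqq = -1.749452, Gamma_qpp = 0.050189, Gamma_qpq = 0.000000, Gamma_qqq = 0.057359
  tau = 0.333333: gamma = (-0.111111, 0.555556), gamma' = (-0.333333, 0.333333); Gamma_ppp = -1.431818, Gamma_ppq = 0.000000, Gamma_pqq = -1.636364, Gamma_qpp = 0.168449, Gamma_qpq = 0.000000, Gamma_qqq = 0.192513
  tau = 0.500000: gamma = (-0.166667, 0.625000), gamma' = (-0.333333, 0.500000); Gamma_ppp = -1.304348, Gamma_ppq = 0.000000, Gamma_pqq = -1.490683, Gamma_qpp = 0.313043, Gamma_qpq = 0.000000, Gamma_qqq = 0.357764
  tau = 0.666667: gamma = (-0.222222, 0.722222), gamma' = (-0.333333, 0.666667); Gamma_ppp = -1.142415, Gamma_ppq = 0.000000, Gamma_pqq = -1.305617, Gamma_qpp = 0.445820, Gamma_qpq = 0.000000, Gamma_qqq = 0.509509
  tau = 0.833333: gamma = (-0.277778, 0.847222), gamma' = (-0.333333, 0.833333); Gamma_ppp = -0.957071, Gamma_ppq = 0.000000, Gamma_pqq = -1.093795, Gamma_qpp = 0.537680, Gamma_qpq = 0.000000, Gamma_qqq = 0.614492
  tau = 1.000000: gamma = (-0.333333, 1.000000), gamma' = (-0.333333, 1.000000); Gamma_ppp = -0.770642, Gamma_ppq = 0.000000, Gamma_pqq = -0.880734, Gamma_qpp = 0.577982, Gamma_qpq = 0.000000, Gamma_qqq = 0.660550
step 0: V^p = 1.5000, V^q = -0.5000
step 1: k1 = (-0.807692, 0.000000), k2 = (-0.842485, 0.027622), k3 = (-0.838183, 0.027481), k4 = (-0.850292, 0.100034); V <- V + (h/6)(k1 + 2k2 + 2k3 + k4): V^p = 1.2211, V^q = -0.4883
step 2: k1 = (-0.849177, 0.099903), k2 = (-0.820954, 0.197029), k3 = (-0.810934, 0.194624), k4 = (-0.730655, 0.285134); V <- V + (h/6)(k1 + 2k2 + 2k3 + k4): V^p = 0.9521, V^q = -0.4234
step 3: k1 = (-0.731091, 0.285304), k2 = (-0.607453, 0.341266), k3 = (-0.605525, 0.340183), k4 = (-0.465760, 0.349320); V <- V + (h/6)(k1 + 2k2 + 2k3 + k4): V^p = 0.7508, V^q = -0.3124

Answer: V^p = 0.7508, V^q = -0.3124


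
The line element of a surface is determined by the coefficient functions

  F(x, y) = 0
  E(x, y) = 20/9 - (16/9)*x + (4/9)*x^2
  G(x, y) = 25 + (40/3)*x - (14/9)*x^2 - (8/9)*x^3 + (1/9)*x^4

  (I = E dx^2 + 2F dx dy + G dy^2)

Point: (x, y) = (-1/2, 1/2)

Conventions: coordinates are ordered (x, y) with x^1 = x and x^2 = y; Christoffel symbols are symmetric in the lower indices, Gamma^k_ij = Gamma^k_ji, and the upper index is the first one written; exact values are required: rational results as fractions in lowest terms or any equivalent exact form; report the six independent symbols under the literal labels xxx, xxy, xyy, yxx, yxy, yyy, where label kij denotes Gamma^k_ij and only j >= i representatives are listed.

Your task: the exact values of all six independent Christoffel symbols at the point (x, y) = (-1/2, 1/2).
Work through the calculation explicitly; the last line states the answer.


E = 29/9, F = 0, G = 289/16 at the point
E_x = -20/9, E_y = 0, F_x = 0, F_y = 0, G_x = 85/6, G_y = 0
EG - F^2 = 8381/144;  g^inv = (144/8381) * [[289/16, 0], [0, 29/9]]
first-kind symbols [ij,l] = (1/2)(d_i g_jl + d_j g_il - d_l g_ij): [xx,x] = E_x/2 = -10/9, [xx,y] = F_x - E_y/2 = 0, [xy,x] = E_y/2 = 0, [xy,y] = G_x/2 = 85/12, [yy,x] = F_y - G_x/2 = -85/12, [yy,y] = G_y/2 = 0
Gamma^x_ij = (G*[ij,x] - F*[ij,y])/(EG - F^2), Gamma^y_ij = (E*[ij,y] - F*[ij,x])/(EG - F^2)

Answer: Gamma_xxx = -10/29, Gamma_xxy = 0, Gamma_xyy = -255/116, Gamma_yxx = 0, Gamma_yxy = 20/51, Gamma_yyy = 0


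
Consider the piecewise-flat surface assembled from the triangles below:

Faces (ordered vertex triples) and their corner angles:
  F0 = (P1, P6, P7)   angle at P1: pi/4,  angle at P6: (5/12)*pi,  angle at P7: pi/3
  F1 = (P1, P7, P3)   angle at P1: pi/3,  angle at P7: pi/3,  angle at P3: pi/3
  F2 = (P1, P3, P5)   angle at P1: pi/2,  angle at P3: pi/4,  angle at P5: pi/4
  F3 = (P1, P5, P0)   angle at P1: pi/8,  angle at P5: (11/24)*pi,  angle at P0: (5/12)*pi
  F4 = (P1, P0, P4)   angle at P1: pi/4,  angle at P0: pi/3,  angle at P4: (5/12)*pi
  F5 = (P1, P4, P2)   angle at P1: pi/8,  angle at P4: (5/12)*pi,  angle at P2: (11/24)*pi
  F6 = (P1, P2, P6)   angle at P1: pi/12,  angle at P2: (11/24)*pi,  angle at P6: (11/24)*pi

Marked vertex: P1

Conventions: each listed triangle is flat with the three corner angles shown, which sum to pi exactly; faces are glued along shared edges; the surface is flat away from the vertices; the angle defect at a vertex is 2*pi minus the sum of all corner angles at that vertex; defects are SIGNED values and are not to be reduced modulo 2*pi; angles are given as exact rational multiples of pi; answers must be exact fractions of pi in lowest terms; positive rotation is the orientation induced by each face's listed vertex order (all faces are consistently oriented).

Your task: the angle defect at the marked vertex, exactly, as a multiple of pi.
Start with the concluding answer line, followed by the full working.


Answer: defect(P1) = pi/3

Sum of corner angles at P1: (5/3)*pi
defect = 2*pi - (5/3)*pi


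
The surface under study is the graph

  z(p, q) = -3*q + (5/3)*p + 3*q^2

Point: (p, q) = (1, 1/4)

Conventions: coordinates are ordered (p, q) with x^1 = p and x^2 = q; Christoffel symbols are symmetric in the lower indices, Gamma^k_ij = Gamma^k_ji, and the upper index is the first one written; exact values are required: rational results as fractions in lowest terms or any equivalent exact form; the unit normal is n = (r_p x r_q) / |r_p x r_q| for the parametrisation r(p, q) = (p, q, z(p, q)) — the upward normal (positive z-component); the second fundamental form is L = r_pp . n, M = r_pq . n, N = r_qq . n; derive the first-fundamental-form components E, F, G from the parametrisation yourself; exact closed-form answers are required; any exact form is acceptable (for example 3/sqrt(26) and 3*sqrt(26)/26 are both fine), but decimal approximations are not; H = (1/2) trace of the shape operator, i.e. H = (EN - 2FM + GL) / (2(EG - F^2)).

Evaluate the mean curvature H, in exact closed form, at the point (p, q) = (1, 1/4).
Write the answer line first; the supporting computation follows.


Answer: H = 2448*sqrt(217)/47089

z_p = 5/3, z_q = -3/2, z_pp = 0, z_pq = 0, z_qq = 6
E = 34/9, F = -5/2, G = 13/4; answer radicand W^2 = 217/36
unnormalised second-form numerators: l = 0, m = 0, n = 6; L = l/sqrt(217/36), and similarly M = m/sqrt(W^2), N = n/sqrt(W^2)
H = (E*n - 2*F*m + G*l) / (2*(EG - F^2)*sqrt(W^2)); E*n - 2*F*m + G*l = 68/3, EG - F^2 = 217/36, so H = (408/217)/sqrt(217/36)


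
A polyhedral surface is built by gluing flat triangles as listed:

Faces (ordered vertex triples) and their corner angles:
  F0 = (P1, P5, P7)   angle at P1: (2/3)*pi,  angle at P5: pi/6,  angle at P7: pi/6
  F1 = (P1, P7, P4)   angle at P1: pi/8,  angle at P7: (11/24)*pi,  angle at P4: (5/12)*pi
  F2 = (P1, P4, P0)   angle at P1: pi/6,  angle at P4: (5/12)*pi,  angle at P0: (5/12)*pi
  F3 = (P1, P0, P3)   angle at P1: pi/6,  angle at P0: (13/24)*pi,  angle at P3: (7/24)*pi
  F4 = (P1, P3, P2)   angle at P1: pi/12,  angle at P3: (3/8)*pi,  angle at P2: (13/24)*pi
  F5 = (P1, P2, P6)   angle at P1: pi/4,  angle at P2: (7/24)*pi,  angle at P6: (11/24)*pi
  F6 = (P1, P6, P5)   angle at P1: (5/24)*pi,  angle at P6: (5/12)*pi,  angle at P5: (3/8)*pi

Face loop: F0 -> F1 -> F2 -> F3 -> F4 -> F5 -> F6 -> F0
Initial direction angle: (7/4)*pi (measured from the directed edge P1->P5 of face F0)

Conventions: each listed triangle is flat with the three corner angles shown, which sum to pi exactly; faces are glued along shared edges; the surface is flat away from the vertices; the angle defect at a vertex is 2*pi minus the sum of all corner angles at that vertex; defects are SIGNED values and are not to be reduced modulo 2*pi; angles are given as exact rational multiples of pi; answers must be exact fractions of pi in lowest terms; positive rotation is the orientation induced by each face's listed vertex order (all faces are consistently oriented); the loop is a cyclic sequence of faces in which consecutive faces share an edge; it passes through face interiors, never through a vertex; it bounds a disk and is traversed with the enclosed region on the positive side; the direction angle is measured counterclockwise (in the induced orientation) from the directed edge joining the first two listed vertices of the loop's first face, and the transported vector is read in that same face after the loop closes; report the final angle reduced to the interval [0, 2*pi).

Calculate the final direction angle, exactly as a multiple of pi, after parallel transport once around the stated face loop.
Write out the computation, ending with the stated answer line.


enclosed vertex P1: corner angles sum to (5/3)*pi, defect = 2*pi - (5/3)*pi = pi/3
the rotation equals the total enclosed defect, so the final angle is initial + defects (mod 2*pi)
final angle = (7/4)*pi + pi/3 = pi/12 (mod 2*pi)

Answer: final direction angle = pi/12


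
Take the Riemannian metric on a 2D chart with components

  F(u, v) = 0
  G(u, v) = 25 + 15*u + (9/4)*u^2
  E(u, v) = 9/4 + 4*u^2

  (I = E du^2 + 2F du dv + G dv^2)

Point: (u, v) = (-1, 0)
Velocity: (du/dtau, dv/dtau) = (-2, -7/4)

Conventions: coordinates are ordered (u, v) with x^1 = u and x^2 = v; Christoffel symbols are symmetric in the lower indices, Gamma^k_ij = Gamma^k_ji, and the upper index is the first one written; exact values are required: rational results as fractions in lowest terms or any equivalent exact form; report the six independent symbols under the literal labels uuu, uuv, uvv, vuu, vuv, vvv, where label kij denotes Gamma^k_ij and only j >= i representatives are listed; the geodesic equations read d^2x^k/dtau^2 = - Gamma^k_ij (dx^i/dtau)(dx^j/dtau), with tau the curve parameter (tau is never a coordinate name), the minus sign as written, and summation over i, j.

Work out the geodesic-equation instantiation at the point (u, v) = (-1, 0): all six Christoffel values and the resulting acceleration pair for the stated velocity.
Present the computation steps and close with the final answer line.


E = 25/4, F = 0, G = 49/4 at the point
E_u = -8, E_v = 0, F_u = 0, F_v = 0, G_u = 21/2, G_v = 0
EG - F^2 = 1225/16;  g^inv = (16/1225) * [[49/4, 0], [0, 25/4]]
first-kind symbols [ij,l] = (1/2)(d_i g_jl + d_j g_il - d_l g_ij): [uu,u] = E_u/2 = -4, [uu,v] = F_u - E_v/2 = 0, [uv,u] = E_v/2 = 0, [uv,v] = G_u/2 = 21/4, [vv,u] = F_v - G_u/2 = -21/4, [vv,v] = G_v/2 = 0
Gamma^u_ij = (G*[ij,u] - F*[ij,v])/(EG - F^2), Gamma^v_ij = (E*[ij,v] - F*[ij,u])/(EG - F^2)
Gamma_uuu = -16/25, Gamma_uuv = 0, Gamma_uvv = -21/25, Gamma_vuu = 0, Gamma_vuv = 3/7, Gamma_vvv = 0
d^2u/dtau^2 = -(Gamma_uuu*(-2)^2 + 2*Gamma_uuv*(-2)*(-7/4) + Gamma_uvv*(-7/4)^2) = 2053/400
d^2v/dtau^2 = -(Gamma_vuu*(-2)^2 + 2*Gamma_vuv*(-2)*(-7/4) + Gamma_vvv*(-7/4)^2) = -3

Answer: Gamma_uuu = -16/25, Gamma_uuv = 0, Gamma_uvv = -21/25, Gamma_vuu = 0, Gamma_vuv = 3/7, Gamma_vvv = 0; accelerations (d^2u/dtau^2, d^2v/dtau^2) = (2053/400, -3)


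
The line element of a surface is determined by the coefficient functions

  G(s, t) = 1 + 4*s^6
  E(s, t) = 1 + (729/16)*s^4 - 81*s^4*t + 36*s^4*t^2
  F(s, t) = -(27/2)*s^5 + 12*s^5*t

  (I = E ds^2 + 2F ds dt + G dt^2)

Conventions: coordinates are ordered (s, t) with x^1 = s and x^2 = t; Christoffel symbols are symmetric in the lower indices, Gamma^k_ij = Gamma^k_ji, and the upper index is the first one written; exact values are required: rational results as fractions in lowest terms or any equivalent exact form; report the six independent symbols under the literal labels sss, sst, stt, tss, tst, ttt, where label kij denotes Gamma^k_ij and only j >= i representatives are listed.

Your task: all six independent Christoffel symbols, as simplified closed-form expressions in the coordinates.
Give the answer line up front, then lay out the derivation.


Answer: Gamma_sss = (1152*s^3*t^2 - 2592*s^3*t + 1458*s^3)/(64*s^6 + 576*s^4*t^2 - 1296*s^4*t + 729*s^4 + 16), Gamma_sst = (576*s^4*t - 648*s^4)/(64*s^6 + 576*s^4*t^2 - 1296*s^4*t + 729*s^4 + 16), Gamma_stt = 0, Gamma_tss = (384*s^4*t - 432*s^4)/(64*s^6 + 576*s^4*t^2 - 1296*s^4*t + 729*s^4 + 16), Gamma_tst = 192*s^5/(64*s^6 + 576*s^4*t^2 - 1296*s^4*t + 729*s^4 + 16), Gamma_ttt = 0

E = 1 + (729/16)*s^4 - 81*s^4*t + 36*s^4*t^2; F = -(27/2)*s^5 + 12*s^5*t; G = 1 + 4*s^6
Gamma^k_ij = (1/2) g^{kl} (d_i g_jl + d_j g_il - d_l g_ij), with g^inv = (1/(EG-F^2)) [[G, -F], [-F, E]]
first partials: E_s = (729/4)*s^3 - 324*s^3*t + 144*s^3*t^2, E_t = -81*s^4 + 72*s^4*t, F_s = -(135/2)*s^4 + 60*s^4*t, F_t = 12*s^5, G_s = 24*s^5, G_t = 0
D = EG - F^2 = 1 + (729/16)*s^4 - 81*s^4*t + 36*s^4*t^2 + 4*s^6
expanded: Gamma^s_ss = (G E_s - 2F F_s + F E_t)/(2D), Gamma^s_st = (G E_t - F G_s)/(2D), Gamma^s_tt = (2G F_t - G G_s - F G_t)/(2D), Gamma^t_ss = (2E F_s - E E_t - F E_s)/(2D), Gamma^t_st = (E G_s - F E_t)/(2D), Gamma^t_tt = (E G_t - 2F F_t + F G_s)/(2D); substitute and cancel common factors


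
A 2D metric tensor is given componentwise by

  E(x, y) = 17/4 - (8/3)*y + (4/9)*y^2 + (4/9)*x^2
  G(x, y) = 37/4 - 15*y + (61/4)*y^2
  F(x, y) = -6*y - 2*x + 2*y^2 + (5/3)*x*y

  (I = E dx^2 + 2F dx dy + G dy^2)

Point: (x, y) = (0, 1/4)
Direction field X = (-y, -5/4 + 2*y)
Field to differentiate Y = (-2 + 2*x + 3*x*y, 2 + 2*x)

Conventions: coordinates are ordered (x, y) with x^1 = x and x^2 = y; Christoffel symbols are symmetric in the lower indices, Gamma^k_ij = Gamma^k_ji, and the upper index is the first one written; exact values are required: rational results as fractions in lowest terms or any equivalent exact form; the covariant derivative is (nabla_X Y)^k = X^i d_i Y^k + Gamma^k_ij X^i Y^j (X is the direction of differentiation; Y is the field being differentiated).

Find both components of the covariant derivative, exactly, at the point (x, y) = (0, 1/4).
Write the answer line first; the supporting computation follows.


Answer: (nabla_X Y)^x = 610975/394672, (nabla_X Y)^y = 357649/444006

E = 65/18, F = -11/8, G = 413/64 at the point
E_x = 0, E_y = -22/9, F_x = -19/12, F_y = -5, G_x = 0, G_y = -59/8
EG - F^2 = 24667/1152;  g^inv = (1152/24667) * [[413/64, 11/8], [11/8, 65/18]]
first-kind symbols [ij,l] = (1/2)(d_i g_jl + d_j g_il - d_l g_ij): [xx,x] = E_x/2 = 0, [xx,y] = F_x - E_y/2 = -13/36, [xy,x] = E_y/2 = -11/9, [xy,y] = G_x/2 = 0, [yy,x] = F_y - G_x/2 = -5, [yy,y] = G_y/2 = -59/16
Gamma^x_ij = (G*[ij,x] - F*[ij,y])/(EG - F^2), Gamma^y_ij = (E*[ij,y] - F*[ij,x])/(EG - F^2)
Gamma_xxx = -572/24667, Gamma_xxy = -9086/24667, Gamma_xyy = -43011/24667, Gamma_yxx = -13520/222003, Gamma_yxy = -1936/24667, Gamma_yyy = -23260/24667
X = (-1/4, -3/4), Y = (-2, 2) at the point


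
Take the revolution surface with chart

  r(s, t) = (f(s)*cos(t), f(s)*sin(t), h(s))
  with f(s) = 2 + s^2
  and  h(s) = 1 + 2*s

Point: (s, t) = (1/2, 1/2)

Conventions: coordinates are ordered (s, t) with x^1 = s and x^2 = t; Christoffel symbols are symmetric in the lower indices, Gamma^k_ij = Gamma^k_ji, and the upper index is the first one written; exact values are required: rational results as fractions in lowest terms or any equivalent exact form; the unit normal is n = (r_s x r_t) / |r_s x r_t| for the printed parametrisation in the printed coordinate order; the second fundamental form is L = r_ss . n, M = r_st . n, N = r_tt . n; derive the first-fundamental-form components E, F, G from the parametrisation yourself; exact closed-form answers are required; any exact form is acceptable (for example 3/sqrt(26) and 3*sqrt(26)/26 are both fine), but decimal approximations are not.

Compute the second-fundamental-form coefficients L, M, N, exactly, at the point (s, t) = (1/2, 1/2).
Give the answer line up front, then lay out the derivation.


Answer: L = -4*sqrt(5)/5, M = 0, N = 9*sqrt(5)/10

f = 9/4, f' = 1, f'' = 2, h' = 2, h'' = 0
E = 5, F = 0, G = 81/16; answer radicand W^2 = 5
unnormalised second-form numerators: l = -4, m = 0, n = 9/2; L = l/sqrt(5), and similarly M = m/sqrt(W^2), N = n/sqrt(W^2)


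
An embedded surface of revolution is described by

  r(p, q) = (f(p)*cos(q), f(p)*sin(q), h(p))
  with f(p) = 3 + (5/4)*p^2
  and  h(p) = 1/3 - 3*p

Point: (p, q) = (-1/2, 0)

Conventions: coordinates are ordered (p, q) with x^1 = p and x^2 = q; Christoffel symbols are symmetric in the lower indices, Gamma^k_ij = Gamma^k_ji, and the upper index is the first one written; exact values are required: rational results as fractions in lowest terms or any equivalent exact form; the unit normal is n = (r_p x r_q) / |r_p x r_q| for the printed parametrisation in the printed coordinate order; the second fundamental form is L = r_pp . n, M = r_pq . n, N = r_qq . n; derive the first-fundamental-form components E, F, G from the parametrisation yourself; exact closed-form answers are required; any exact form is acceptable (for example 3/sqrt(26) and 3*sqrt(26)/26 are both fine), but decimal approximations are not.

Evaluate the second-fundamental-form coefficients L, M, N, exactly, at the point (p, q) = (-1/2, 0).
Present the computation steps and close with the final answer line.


f = 53/16, f' = -5/4, f'' = 5/2, h' = -3, h'' = 0
E = 169/16, F = 0, G = 2809/256; answer radicand W^2 = 169/16
unnormalised second-form numerators: l = 15/2, m = 0, n = -159/16; L = l/sqrt(169/16), and similarly M = m/sqrt(W^2), N = n/sqrt(W^2)

Answer: L = 30/13, M = 0, N = -159/52


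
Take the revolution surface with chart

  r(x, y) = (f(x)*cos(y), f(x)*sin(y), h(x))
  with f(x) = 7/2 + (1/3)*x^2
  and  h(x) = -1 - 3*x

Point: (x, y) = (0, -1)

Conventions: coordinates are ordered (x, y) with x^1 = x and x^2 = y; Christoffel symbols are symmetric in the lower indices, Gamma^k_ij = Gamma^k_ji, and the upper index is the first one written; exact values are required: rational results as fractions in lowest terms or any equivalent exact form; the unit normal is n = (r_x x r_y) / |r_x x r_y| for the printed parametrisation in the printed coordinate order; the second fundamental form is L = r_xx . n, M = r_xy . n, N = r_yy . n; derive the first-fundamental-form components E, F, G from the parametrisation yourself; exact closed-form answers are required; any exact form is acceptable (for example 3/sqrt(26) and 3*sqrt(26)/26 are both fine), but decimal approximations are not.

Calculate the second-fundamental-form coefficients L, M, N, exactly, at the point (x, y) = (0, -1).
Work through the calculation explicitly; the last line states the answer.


f = 7/2, f' = 0, f'' = 2/3, h' = -3, h'' = 0
E = 9, F = 0, G = 49/4; answer radicand W^2 = 9
unnormalised second-form numerators: l = 2, m = 0, n = -21/2; L = l/sqrt(9), and similarly M = m/sqrt(W^2), N = n/sqrt(W^2)

Answer: L = 2/3, M = 0, N = -7/2


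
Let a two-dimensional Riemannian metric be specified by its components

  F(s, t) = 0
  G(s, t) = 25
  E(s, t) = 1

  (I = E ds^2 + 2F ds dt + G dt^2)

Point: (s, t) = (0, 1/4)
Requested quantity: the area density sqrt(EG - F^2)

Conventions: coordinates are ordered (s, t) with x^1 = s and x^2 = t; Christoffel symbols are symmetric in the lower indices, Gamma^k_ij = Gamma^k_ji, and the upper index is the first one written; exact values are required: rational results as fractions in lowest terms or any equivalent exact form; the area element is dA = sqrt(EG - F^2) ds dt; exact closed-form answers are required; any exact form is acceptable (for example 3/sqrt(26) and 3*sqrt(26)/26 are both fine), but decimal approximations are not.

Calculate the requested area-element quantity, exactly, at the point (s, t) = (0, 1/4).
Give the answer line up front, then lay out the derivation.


Answer: sqrt(EG - F^2) = 5

E = 1, F = 0, G = 25; EG - F^2 = 25


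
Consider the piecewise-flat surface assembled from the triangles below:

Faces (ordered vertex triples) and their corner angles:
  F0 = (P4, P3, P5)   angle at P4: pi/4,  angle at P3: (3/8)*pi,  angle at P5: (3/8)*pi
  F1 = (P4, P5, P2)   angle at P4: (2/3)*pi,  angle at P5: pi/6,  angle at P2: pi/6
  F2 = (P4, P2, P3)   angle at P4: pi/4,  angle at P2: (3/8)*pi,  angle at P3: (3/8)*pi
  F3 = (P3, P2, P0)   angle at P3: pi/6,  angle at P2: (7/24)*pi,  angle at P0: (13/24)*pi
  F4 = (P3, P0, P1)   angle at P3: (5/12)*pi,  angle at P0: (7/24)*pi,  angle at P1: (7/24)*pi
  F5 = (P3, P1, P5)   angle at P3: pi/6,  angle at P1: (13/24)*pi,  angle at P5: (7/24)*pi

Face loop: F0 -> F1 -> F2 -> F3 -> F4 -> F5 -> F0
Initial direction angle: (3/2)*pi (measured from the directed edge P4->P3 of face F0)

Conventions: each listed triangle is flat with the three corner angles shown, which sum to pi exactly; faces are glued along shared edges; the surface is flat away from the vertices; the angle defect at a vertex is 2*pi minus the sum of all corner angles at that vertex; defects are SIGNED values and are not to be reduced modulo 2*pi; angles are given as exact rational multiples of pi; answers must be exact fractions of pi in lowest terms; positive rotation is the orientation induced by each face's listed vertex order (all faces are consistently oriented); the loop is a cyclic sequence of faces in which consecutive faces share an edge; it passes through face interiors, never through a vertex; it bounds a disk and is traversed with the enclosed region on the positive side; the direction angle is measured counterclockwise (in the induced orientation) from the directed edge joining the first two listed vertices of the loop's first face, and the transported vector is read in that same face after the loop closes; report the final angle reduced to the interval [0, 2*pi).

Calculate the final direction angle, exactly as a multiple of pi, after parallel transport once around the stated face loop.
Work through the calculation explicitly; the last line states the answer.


enclosed vertex P3: corner angles sum to (3/2)*pi, defect = 2*pi - (3/2)*pi = pi/2
enclosed vertex P4: corner angles sum to (7/6)*pi, defect = 2*pi - (7/6)*pi = (5/6)*pi
holonomy = initial angle + sum of enclosed defects (mod 2*pi), positive in the induced orientation
final angle = (3/2)*pi + (4/3)*pi = (5/6)*pi (mod 2*pi)

Answer: final direction angle = (5/6)*pi


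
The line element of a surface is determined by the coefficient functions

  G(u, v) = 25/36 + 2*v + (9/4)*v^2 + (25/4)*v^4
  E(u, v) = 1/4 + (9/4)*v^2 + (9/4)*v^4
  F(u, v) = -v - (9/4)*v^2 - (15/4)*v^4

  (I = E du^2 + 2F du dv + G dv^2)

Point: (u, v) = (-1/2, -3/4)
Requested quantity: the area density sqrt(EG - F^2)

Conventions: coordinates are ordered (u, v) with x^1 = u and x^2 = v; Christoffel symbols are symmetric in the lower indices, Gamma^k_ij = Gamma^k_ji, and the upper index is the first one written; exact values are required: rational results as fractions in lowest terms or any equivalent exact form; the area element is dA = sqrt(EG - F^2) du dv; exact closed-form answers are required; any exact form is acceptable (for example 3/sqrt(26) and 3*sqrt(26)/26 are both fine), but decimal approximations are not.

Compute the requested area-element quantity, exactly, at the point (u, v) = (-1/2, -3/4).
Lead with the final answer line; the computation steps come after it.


Answer: sqrt(EG - F^2) = sqrt(373441)/384

E = 2281/1024, F = -1743/1024, G = 22465/9216; EG - F^2 = 373441/147456


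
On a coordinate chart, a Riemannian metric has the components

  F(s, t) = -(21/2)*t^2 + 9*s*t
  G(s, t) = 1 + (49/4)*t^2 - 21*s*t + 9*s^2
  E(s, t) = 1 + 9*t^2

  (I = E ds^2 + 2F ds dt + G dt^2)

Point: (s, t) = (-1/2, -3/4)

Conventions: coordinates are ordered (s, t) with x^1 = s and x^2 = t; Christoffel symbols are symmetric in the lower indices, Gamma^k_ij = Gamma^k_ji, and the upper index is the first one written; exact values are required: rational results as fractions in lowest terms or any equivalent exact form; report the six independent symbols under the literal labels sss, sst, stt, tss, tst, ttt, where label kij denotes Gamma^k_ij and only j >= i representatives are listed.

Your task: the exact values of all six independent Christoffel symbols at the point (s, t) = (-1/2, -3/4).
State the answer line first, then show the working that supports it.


Answer: Gamma_sss = 0, Gamma_sst = -432/469, Gamma_stt = 72/67, Gamma_tss = 0, Gamma_tst = 216/469, Gamma_ttt = -36/67

E = 97/16, F = -81/32, G = 145/64 at the point
E_s = 0, E_t = -27/2, F_s = -27/4, F_t = 45/4, G_s = 27/4, G_t = -63/8
EG - F^2 = 469/64;  g^inv = (64/469) * [[145/64, 81/32], [81/32, 97/16]]
first-kind symbols [ij,l] = (1/2)(d_i g_jl + d_j g_il - d_l g_ij): [ss,s] = E_s/2 = 0, [ss,t] = F_s - E_t/2 = 0, [st,s] = E_t/2 = -27/4, [st,t] = G_s/2 = 27/8, [tt,s] = F_t - G_s/2 = 63/8, [tt,t] = G_t/2 = -63/16
Gamma^s_ij = (G*[ij,s] - F*[ij,t])/(EG - F^2), Gamma^t_ij = (E*[ij,t] - F*[ij,s])/(EG - F^2)


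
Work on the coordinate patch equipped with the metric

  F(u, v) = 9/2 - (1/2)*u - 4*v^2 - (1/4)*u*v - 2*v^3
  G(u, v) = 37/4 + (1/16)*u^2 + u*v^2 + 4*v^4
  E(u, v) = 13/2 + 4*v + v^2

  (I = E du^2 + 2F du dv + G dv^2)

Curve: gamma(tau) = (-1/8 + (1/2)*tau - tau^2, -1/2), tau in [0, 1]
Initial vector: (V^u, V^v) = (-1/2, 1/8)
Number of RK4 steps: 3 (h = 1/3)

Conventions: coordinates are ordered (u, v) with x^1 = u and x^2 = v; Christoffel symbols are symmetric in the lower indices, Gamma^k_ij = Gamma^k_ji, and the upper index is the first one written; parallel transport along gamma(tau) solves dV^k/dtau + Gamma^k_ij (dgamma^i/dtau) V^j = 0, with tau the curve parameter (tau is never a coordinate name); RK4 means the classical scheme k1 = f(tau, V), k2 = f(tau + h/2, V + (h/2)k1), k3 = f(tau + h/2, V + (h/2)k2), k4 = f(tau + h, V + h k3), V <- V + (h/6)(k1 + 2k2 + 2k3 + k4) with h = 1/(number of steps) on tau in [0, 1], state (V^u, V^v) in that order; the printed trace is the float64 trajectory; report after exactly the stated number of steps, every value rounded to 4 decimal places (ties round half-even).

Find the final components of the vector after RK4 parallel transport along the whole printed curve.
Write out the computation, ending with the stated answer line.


gamma'(tau) = (1/2 - 2*tau, 0); f(tau, V)^k = -Gamma^k_ij(gamma(tau)) gamma'^i(tau) V^j; h = 1/3; intermediate values shown to 6 dp
curve data and Christoffel symbols at the stage parameters:
  tau = 0.000000: gamma = (-0.125000, -0.500000), gamma' = (0.500000, 0.000000); Gamma_uuu = 0.232919, Gamma_uuv = 0.450177, Gamma_uvv = 0.864392, Gamma_vuu = -0.291388, Gamma_vuv = -0.168123, Gamma_vvv = -0.445576
  tau = 0.166667: gamma = (-0.069444, -0.500000), gamma' = (0.166667, 0.000000); Gamma_uuu = 0.229981, Gamma_uuv = 0.447250, Gamma_uvv = 0.856661, Gamma_vuu = -0.289300, Gamma_vuv = -0.165368, Gamma_vvv = -0.442907
  tau = 0.333333: gamma = (-0.069444, -0.500000), gamma' = (-0.166667, 0.000000); Gamma_uuu = 0.229981, Gamma_uuv = 0.447250, Gamma_uvv = 0.856661, Gamma_vuu = -0.289300, Gamma_vuv = -0.165368, Gamma_vvv = -0.442907
  tau = 0.500000: gamma = (-0.125000, -0.500000), gamma' = (-0.500000, 0.000000); Gamma_uuu = 0.232919, Gamma_uuv = 0.450177, Gamma_uvv = 0.864392, Gamma_vuu = -0.291388, Gamma_vuv = -0.168123, Gamma_vvv = -0.445576
  tau = 0.666667: gamma = (-0.236111, -0.500000), gamma' = (-0.833333, 0.000000); Gamma_uuu = 0.238899, Gamma_uuv = 0.456189, Gamma_uvv = 0.880042, Gamma_vuu = -0.295626, Gamma_vuv = -0.173738, Gamma_vvv = -0.451061
  tau = 0.833333: gamma = (-0.402778, -0.500000), gamma' = (-1.166667, 0.000000); Gamma_uuu = 0.248143, Gamma_uuv = 0.465613, Gamma_uvv = 0.904008, Gamma_vuu = -0.302145, Gamma_vuv = -0.182428, Gamma_vvv = -0.459664
  tau = 1.000000: gamma = (-0.625000, -0.500000), gamma' = (-1.500000, 0.000000); Gamma_uuu = 0.260999, Gamma_uuv = 0.478971, Gamma_uvv = 0.936934, Gamma_vuu = -0.311151, Gamma_vuv = -0.194538, Gamma_vvv = -0.471874
step 0: V^u = -0.5000, V^v = 0.1250
step 1: k1 = (0.030094, -0.062339), k2 = (0.010430, -0.020708), k3 = (0.010038, -0.020675), k4 = (-0.010233, 0.020692); V <- V + (h/6)(k1 + 2k2 + 2k3 + k4): V^u = -0.4966, V^v = 0.1181
step 2: k1 = (-0.010233, 0.020691), k2 = (-0.030678, 0.062387), k3 = (-0.029511, 0.062299), k4 = (-0.048041, 0.104665); V <- V + (h/6)(k1 + 2k2 + 2k3 + k4): V^u = -0.5065, V^v = 0.1389
step 3: k1 = (-0.048039, 0.104679), k2 = (-0.064030, 0.148105), k3 = (-0.060870, 0.147504), k4 = (-0.071133, 0.191008); V <- V + (h/6)(k1 + 2k2 + 2k3 + k4): V^u = -0.5270, V^v = 0.1882

Answer: V^u = -0.5270, V^v = 0.1882


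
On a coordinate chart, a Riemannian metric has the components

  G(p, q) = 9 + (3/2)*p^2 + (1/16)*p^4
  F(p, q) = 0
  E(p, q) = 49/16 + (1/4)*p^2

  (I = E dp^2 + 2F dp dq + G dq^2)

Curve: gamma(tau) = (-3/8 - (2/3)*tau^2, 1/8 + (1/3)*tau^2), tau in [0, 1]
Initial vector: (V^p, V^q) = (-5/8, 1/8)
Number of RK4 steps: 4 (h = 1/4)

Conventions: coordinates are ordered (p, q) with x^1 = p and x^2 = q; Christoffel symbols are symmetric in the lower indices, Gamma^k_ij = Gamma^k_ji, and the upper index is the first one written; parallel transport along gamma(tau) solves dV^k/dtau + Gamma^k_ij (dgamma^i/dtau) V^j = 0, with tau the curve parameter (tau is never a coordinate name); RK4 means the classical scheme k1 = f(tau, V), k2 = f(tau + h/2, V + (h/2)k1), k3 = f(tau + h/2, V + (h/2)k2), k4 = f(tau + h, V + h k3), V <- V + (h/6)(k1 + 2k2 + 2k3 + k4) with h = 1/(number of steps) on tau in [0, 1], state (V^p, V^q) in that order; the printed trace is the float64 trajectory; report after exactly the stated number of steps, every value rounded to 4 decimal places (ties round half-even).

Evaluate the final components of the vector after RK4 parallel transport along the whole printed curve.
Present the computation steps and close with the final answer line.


gamma'(tau) = (-(4/3)*tau, (2/3)*tau); f(tau, V)^k = -Gamma^k_ij(gamma(tau)) gamma'^i(tau) V^j; h = 1/4; intermediate values shown to 6 dp
curve data and Christoffel symbols at the stage parameters:
  tau = 0.000000: gamma = (-0.375000, 0.125000), gamma' = (0.000000, 0.000000); Gamma_ppp = -0.030265, Gamma_ppq = 0.000000, Gamma_pqq = 0.183717, Gamma_qpp = 0.000000, Gamma_qpq = -0.061776, Gamma_qqq = 0.000000
  tau = 0.125000: gamma = (-0.385417, 0.130208), gamma' = (-0.166667, 0.083333); Gamma_ppp = -0.031086, Gamma_ppq = 0.000000, Gamma_pqq = 0.188823, Gamma_qpp = 0.000000, Gamma_qpq = -0.063451, Gamma_qqq = 0.000000
  tau = 0.250000: gamma = (-0.416667, 0.145833), gamma' = (-0.333333, 0.166667); Gamma_ppp = -0.033538, Gamma_ppq = 0.000000, Gamma_pqq = 0.204141, Gamma_qpp = 0.000000, Gamma_qpq = -0.068454, Gamma_qqq = 0.000000
  tau = 0.375000: gamma = (-0.468750, 0.171875), gamma' = (-0.500000, 0.250000); Gamma_ppp = -0.037591, Gamma_ppq = 0.000000, Gamma_pqq = 0.229676, Gamma_qpp = 0.000000, Gamma_qpq = -0.076720, Gamma_qqq = 0.000000
  tau = 0.500000: gamma = (-0.541667, 0.208333), gamma' = (-0.666667, 0.333333); Gamma_ppp = -0.043183, Gamma_ppq = 0.000000, Gamma_pqq = 0.265435, Gamma_qpp = 0.000000, Gamma_qpq = -0.088123, Gamma_qqq = 0.000000
  tau = 0.625000: gamma = (-0.635417, 0.255208), gamma' = (-0.833333, 0.416667); Gamma_ppp = -0.050216, Gamma_ppq = 0.000000, Gamma_pqq = 0.311431, Gamma_qpp = 0.000000, Gamma_qpq = -0.102456, Gamma_qqq = 0.000000
  tau = 0.750000: gamma = (-0.750000, 0.312500), gamma' = (-1.000000, 0.500000); Gamma_ppp = -0.058537, Gamma_ppq = 0.000000, Gamma_pqq = 0.367683, Gamma_qpp = 0.000000, Gamma_qpq = -0.119403, Gamma_qqq = 0.000000
  tau = 0.875000: gamma = (-0.885417, 0.380208), gamma' = (-1.166667, 0.583333); Gamma_ppp = -0.067932, Gamma_ppq = 0.000000, Gamma_pqq = 0.434217, Gamma_qpp = 0.000000, Gamma_qpq = -0.138520, Gamma_qqq = 0.000000
  tau = 1.000000: gamma = (-1.041667, 0.458333), gamma' = (-1.333333, 0.666667); Gamma_ppp = -0.078115, Gamma_ppq = 0.000000, Gamma_pqq = 0.511069, Gamma_qpp = 0.000000, Gamma_qpq = -0.159215, Gamma_qqq = 0.000000
step 0: V^p = -0.6250, V^q = 0.1250
step 1: k1 = (0.000000, 0.000000), k2 = (0.001271, -0.004627), k3 = (0.001279, -0.004620), k4 = (0.002770, -0.009953); V <- V + (h/6)(k1 + 2k2 + 2k3 + k4): V^p = -0.6247, V^q = 0.1238
step 2: k1 = (0.002771, -0.009952), k2 = (0.004697, -0.016676), k3 = (0.004740, -0.016640), k4 = (0.007363, -0.025344); V <- V + (h/6)(k1 + 2k2 + 2k3 + k4): V^p = -0.6235, V^q = 0.1196
step 3: k1 = (0.007370, -0.025338), k2 = (0.010947, -0.036514), k3 = (0.011109, -0.036376), k4 = (0.016023, -0.050247); V <- V + (h/6)(k1 + 2k2 + 2k3 + k4): V^p = -0.6207, V^q = 0.1103
step 4: k1 = (0.016045, -0.050229), k2 = (0.022671, -0.066806), k3 = (0.023130, -0.066404), k4 = (0.032101, -0.085164); V <- V + (h/6)(k1 + 2k2 + 2k3 + k4): V^p = -0.6148, V^q = 0.0936

Answer: V^p = -0.6148, V^q = 0.0936
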